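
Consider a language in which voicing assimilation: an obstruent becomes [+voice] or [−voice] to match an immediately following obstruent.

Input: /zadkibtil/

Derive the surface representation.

[zatkiptil]

/d/ before /k/ (voiceless) → [t]
/b/ before /t/ (voiceless) → [p]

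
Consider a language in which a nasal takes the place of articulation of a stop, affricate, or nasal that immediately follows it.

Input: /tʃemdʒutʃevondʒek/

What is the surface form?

/m/ before /dʒ/ (palatal) → [ɲ]
/n/ before /dʒ/ (palatal) → [ɲ]

[tʃeɲdʒutʃevoɲdʒek]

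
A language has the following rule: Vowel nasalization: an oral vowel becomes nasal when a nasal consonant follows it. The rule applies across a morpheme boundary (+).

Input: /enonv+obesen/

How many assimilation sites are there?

/e/ before nasal /n/ → [ẽ]
/o/ before nasal /n/ → [õ]
/e/ before nasal /n/ → [ẽ]
3 segments change.

3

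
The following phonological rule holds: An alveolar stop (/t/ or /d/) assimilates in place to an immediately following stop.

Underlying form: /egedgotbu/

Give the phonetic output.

/d/ before /g/ (velar) → [g]
/t/ before /b/ (labial) → [p]

[egeggopbu]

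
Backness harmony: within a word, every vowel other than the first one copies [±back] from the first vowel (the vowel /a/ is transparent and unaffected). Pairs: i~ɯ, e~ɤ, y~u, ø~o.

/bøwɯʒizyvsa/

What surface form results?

[bøwiʒizyvsa]

/ɯ/ harmonizes with /ø/ ([-back]) → [i]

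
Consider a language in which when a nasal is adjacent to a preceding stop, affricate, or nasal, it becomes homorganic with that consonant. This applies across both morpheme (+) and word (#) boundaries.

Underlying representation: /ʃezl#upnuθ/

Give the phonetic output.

/n/ after /p/ (labial) → [m]

[ʃezl#upmuθ]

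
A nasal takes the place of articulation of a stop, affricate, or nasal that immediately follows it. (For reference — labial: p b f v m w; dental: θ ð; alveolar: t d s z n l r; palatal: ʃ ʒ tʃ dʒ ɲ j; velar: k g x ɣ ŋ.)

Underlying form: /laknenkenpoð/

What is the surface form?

[lakneŋkempoð]

/n/ before /k/ (velar) → [ŋ]
/n/ before /p/ (labial) → [m]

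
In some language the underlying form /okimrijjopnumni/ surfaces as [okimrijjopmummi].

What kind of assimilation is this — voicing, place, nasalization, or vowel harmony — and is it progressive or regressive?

place assimilation, progressive

/n/→[m] /n/→[m].
Each target copies a feature from the preceding segment, so the direction is progressive.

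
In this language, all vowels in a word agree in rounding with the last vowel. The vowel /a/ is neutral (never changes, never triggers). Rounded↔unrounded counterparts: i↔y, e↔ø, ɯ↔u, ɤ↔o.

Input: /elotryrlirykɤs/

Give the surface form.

/o/ harmonizes with /ɤ/ ([-round]) → [ɤ]
/y/ harmonizes with /ɤ/ ([-round]) → [i]
/y/ harmonizes with /ɤ/ ([-round]) → [i]

[elɤtrirlirikɤs]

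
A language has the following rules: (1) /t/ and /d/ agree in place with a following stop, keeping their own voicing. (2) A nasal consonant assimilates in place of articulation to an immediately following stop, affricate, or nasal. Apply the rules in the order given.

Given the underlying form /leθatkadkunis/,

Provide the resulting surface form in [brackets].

Rule 1: /t/ before /k/ (velar) → [k]
Rule 1: /d/ before /k/ (velar) → [g]
After rule 1: leθakkagkunis
Rule 2: no segment meets the rule's conditions; no change.

[leθakkagkunis]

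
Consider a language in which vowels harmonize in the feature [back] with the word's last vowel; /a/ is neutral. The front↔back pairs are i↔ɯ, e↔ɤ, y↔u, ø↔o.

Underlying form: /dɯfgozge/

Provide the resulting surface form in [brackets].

/ɯ/ harmonizes with /e/ ([-back]) → [i]
/o/ harmonizes with /e/ ([-back]) → [ø]

[difgøzge]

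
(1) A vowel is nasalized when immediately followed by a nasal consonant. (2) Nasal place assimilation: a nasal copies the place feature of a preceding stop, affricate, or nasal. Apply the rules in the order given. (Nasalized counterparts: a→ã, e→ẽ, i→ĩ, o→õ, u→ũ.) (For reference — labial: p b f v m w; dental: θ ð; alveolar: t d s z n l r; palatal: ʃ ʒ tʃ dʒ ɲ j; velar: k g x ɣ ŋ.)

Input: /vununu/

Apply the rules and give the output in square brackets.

[vũnũnu]

Rule 1: /u/ before nasal /n/ → [ũ]
Rule 1: /u/ before nasal /n/ → [ũ]
After rule 1: vũnũnu
Rule 2: no segment meets the rule's conditions; no change.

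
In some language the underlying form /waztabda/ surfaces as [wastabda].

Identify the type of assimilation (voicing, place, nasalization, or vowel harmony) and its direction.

/z/→[s].
Each target copies a feature from the following segment, so the direction is regressive.

voicing assimilation, regressive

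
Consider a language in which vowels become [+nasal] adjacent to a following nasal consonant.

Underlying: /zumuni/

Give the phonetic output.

/u/ before nasal /m/ → [ũ]
/u/ before nasal /n/ → [ũ]

[zũmũni]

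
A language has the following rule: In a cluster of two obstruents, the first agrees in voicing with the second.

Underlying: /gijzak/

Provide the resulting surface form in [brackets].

no segment meets the rule's conditions; no change.

[gijzak]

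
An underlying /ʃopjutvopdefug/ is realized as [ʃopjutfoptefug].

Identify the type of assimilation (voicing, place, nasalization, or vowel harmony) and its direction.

/v/→[f] /d/→[t].
Each target copies a feature from the preceding segment, so the direction is progressive.

voicing assimilation, progressive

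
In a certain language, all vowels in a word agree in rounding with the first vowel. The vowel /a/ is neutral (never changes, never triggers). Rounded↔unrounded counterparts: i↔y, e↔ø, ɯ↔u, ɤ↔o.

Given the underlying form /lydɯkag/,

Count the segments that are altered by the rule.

/ɯ/ harmonizes with /y/ ([+round]) → [u]
1 segment changes.

1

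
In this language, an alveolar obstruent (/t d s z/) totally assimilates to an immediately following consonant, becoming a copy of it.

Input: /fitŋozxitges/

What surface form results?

/t/ before /ŋ/ → [ŋ] (total assimilation)
/z/ before /x/ → [x] (total assimilation)
/t/ before /g/ → [g] (total assimilation)

[fiŋŋoxxigges]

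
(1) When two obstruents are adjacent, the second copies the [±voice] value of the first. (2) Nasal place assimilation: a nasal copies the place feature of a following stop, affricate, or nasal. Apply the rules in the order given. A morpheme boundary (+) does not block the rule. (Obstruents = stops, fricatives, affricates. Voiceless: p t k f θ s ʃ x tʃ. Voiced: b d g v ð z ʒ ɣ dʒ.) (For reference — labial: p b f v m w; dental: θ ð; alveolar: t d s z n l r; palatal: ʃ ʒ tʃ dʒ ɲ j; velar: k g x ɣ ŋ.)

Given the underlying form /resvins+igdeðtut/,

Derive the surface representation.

Rule 1: /v/ after /s/ (voiceless) → [f]
Rule 1: /t/ after /ð/ (voiced) → [d]
After rule 1: resfins+igdeðdut
Rule 2: no segment meets the rule's conditions; no change.

[resfins+igdeðdut]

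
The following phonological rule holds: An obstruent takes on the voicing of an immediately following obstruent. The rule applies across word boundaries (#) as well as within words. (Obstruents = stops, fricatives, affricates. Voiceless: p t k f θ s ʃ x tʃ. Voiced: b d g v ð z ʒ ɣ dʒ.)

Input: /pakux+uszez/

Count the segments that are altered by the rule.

1

/s/ before /z/ (voiced) → [z]
1 segment changes.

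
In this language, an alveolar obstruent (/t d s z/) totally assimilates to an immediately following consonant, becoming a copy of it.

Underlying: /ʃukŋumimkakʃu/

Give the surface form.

[ʃukŋumimkakʃu]

no segment meets the rule's conditions; no change.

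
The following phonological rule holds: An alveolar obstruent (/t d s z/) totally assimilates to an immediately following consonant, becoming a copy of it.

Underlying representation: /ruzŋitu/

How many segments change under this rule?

1

/z/ before /ŋ/ → [ŋ] (total assimilation)
1 segment changes.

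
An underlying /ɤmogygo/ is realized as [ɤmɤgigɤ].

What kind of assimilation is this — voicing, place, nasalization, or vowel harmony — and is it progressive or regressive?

vowel harmony, progressive

/o/→[ɤ] /y/→[i] /o/→[ɤ].
Vowels agree with the first vowel, so the harmony is progressive.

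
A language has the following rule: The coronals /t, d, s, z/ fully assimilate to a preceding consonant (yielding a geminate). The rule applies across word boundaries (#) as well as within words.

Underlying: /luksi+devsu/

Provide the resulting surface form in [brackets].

[lukki+devvu]

/s/ after /k/ → [k] (total assimilation)
/s/ after /v/ → [v] (total assimilation)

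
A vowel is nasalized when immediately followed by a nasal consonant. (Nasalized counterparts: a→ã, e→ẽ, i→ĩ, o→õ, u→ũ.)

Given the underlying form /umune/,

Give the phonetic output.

/u/ before nasal /m/ → [ũ]
/u/ before nasal /n/ → [ũ]

[ũmũne]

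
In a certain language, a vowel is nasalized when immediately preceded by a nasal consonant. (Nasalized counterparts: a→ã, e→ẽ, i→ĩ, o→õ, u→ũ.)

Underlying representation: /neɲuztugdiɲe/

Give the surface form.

/e/ after nasal /n/ → [ẽ]
/u/ after nasal /ɲ/ → [ũ]
/e/ after nasal /ɲ/ → [ẽ]

[nẽɲũztugdiɲẽ]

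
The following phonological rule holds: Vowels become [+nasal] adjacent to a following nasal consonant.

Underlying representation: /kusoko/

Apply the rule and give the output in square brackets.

no segment meets the rule's conditions; no change.

[kusoko]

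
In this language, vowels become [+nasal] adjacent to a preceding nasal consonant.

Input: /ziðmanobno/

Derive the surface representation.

/a/ after nasal /m/ → [ã]
/o/ after nasal /n/ → [õ]
/o/ after nasal /n/ → [õ]

[ziðmãnõbnõ]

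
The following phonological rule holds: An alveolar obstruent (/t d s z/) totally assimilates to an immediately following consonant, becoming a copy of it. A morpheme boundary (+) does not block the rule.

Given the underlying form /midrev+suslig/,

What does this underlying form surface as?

/d/ before /r/ → [r] (total assimilation)
/s/ before /l/ → [l] (total assimilation)

[mirrev+sullig]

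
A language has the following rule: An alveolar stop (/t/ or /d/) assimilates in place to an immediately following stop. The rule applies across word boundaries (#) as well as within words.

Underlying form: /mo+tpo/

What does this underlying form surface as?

[mo+ppo]

/t/ before /p/ (labial) → [p]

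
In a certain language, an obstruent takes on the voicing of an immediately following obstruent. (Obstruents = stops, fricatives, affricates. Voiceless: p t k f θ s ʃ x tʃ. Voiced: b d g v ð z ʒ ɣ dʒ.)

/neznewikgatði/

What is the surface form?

/k/ before /g/ (voiced) → [g]
/t/ before /ð/ (voiced) → [d]

[neznewiggadði]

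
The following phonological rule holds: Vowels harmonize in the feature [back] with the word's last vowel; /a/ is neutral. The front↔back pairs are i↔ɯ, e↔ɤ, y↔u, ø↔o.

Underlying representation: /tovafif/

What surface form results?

[tøvafif]

/o/ harmonizes with /i/ ([-back]) → [ø]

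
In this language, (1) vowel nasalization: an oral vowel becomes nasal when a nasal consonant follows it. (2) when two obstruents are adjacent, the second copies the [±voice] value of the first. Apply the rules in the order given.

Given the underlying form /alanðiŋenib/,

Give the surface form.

Rule 1: /a/ before nasal /n/ → [ã]
Rule 1: /i/ before nasal /ŋ/ → [ĩ]
Rule 1: /e/ before nasal /n/ → [ẽ]
After rule 1: alãnðĩŋẽnib
Rule 2: no segment meets the rule's conditions; no change.

[alãnðĩŋẽnib]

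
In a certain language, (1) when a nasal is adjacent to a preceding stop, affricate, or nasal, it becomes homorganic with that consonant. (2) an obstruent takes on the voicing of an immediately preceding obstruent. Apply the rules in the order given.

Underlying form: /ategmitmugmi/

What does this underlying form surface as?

Rule 1: /m/ after /g/ (velar) → [ŋ]
Rule 1: /m/ after /t/ (alveolar) → [n]
Rule 1: /m/ after /g/ (velar) → [ŋ]
After rule 1: ategŋitnugŋi
Rule 2: no segment meets the rule's conditions; no change.

[ategŋitnugŋi]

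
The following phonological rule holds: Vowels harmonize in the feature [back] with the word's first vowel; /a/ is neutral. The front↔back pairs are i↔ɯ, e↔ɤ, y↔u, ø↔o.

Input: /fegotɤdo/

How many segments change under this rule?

3

/o/ harmonizes with /e/ ([-back]) → [ø]
/ɤ/ harmonizes with /e/ ([-back]) → [e]
/o/ harmonizes with /e/ ([-back]) → [ø]
3 segments change.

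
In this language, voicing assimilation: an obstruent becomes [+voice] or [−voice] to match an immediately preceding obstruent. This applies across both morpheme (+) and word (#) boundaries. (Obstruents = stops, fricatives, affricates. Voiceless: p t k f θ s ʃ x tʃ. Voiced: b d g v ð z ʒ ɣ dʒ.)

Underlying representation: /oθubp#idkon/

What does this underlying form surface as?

/p/ after /b/ (voiced) → [b]
/k/ after /d/ (voiced) → [g]

[oθubb#idgon]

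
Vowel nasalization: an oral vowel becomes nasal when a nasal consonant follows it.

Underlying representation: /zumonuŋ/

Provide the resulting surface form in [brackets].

/u/ before nasal /m/ → [ũ]
/o/ before nasal /n/ → [õ]
/u/ before nasal /ŋ/ → [ũ]

[zũmõnũŋ]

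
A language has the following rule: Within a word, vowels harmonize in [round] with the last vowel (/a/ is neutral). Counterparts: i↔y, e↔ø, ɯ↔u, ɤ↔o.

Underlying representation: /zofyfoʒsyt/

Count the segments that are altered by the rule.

0

No segment meets the rule's conditions.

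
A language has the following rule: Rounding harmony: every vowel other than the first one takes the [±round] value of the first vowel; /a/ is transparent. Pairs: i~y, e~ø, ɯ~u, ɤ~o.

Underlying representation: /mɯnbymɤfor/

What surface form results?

[mɯnbimɤfɤr]

/y/ harmonizes with /ɯ/ ([-round]) → [i]
/o/ harmonizes with /ɯ/ ([-round]) → [ɤ]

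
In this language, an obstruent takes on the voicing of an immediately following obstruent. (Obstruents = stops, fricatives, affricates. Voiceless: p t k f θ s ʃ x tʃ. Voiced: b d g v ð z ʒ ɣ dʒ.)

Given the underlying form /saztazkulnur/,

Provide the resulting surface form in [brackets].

/z/ before /t/ (voiceless) → [s]
/z/ before /k/ (voiceless) → [s]

[sastaskulnur]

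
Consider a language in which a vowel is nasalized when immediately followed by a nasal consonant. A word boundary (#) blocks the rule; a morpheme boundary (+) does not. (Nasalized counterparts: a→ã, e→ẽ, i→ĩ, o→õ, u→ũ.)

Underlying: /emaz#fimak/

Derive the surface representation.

/e/ before nasal /m/ → [ẽ]
/i/ before nasal /m/ → [ĩ]

[ẽmaz#fĩmak]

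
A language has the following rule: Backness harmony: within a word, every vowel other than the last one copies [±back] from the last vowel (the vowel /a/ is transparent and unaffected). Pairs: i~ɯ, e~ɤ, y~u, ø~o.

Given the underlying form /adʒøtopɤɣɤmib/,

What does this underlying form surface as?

/o/ harmonizes with /i/ ([-back]) → [ø]
/ɤ/ harmonizes with /i/ ([-back]) → [e]
/ɤ/ harmonizes with /i/ ([-back]) → [e]

[adʒøtøpeɣemib]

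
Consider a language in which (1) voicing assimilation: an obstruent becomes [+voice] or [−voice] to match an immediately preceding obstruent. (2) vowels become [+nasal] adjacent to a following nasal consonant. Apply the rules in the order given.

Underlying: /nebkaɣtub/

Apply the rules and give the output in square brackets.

Rule 1: /k/ after /b/ (voiced) → [g]
Rule 1: /t/ after /ɣ/ (voiced) → [d]
After rule 1: nebgaɣdub
Rule 2: no segment meets the rule's conditions; no change.

[nebgaɣdub]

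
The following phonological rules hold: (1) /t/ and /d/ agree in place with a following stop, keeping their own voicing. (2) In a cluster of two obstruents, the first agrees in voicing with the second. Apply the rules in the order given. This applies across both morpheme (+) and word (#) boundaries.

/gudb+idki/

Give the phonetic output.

Rule 1: /d/ before /b/ (labial) → [b]
Rule 1: /d/ before /k/ (velar) → [g]
After rule 1: gubb+igki
Rule 2: /g/ before /k/ (voiceless) → [k]

[gubb+ikki]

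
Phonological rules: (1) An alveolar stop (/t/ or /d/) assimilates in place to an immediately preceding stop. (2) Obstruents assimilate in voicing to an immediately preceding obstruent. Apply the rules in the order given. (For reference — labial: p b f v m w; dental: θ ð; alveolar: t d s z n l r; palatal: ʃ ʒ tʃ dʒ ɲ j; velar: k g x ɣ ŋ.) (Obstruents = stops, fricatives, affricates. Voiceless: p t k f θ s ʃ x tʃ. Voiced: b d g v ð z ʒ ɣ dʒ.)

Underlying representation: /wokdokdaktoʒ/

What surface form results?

Rule 1: /d/ after /k/ (velar) → [g]
Rule 1: /d/ after /k/ (velar) → [g]
Rule 1: /t/ after /k/ (velar) → [k]
After rule 1: wokgokgakkoʒ
Rule 2: /g/ after /k/ (voiceless) → [k]
Rule 2: /g/ after /k/ (voiceless) → [k]

[wokkokkakkoʒ]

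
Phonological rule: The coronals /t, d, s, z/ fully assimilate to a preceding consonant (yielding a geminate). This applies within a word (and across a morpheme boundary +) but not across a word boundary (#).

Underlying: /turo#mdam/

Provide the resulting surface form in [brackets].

[turo#mmam]

/d/ after /m/ → [m] (total assimilation)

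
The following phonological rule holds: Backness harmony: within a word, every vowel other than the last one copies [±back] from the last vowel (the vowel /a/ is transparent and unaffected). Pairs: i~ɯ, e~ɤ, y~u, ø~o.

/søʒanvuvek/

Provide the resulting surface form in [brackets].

/u/ harmonizes with /e/ ([-back]) → [y]

[søʒanvyvek]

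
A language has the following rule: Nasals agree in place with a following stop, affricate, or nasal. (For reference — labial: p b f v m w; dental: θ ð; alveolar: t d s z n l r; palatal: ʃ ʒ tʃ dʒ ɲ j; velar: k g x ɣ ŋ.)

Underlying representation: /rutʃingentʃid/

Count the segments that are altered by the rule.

2

/n/ before /g/ (velar) → [ŋ]
/n/ before /tʃ/ (palatal) → [ɲ]
2 segments change.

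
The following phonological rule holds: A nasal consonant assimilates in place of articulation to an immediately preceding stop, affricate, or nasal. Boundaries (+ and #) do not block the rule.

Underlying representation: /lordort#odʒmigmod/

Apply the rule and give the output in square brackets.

/m/ after /dʒ/ (palatal) → [ɲ]
/m/ after /g/ (velar) → [ŋ]

[lordort#odʒɲigŋod]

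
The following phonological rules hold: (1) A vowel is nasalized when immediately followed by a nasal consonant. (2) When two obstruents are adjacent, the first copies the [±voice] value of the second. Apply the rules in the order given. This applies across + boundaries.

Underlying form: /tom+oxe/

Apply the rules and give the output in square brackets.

Rule 1: /o/ before nasal /m/ → [õ]
After rule 1: tõm+oxe
Rule 2: no segment meets the rule's conditions; no change.

[tõm+oxe]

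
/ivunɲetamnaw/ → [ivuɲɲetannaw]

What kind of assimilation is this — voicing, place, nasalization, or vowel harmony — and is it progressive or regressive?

place assimilation, regressive

/n/→[ɲ] /m/→[n].
Each target copies a feature from the following segment, so the direction is regressive.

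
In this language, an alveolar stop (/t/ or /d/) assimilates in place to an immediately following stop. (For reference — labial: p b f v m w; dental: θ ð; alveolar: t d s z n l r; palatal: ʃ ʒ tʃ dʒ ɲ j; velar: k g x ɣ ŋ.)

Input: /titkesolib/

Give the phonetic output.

/t/ before /k/ (velar) → [k]

[tikkesolib]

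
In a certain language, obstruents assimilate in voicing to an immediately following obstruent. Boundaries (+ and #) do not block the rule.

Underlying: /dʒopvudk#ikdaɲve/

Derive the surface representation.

[dʒobvutk#igdaɲve]

/p/ before /v/ (voiced) → [b]
/d/ before /k/ (voiceless) → [t]
/k/ before /d/ (voiced) → [g]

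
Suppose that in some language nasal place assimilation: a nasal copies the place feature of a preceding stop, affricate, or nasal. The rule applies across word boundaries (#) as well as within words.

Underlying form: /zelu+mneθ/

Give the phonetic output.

/n/ after /m/ (labial) → [m]

[zelu+mmeθ]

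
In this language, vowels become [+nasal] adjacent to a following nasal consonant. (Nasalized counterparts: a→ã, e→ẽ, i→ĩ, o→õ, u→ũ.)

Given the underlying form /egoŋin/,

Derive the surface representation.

[egõŋĩn]

/o/ before nasal /ŋ/ → [õ]
/i/ before nasal /n/ → [ĩ]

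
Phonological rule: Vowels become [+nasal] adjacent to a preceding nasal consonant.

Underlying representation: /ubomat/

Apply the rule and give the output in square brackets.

[ubomãt]

/a/ after nasal /m/ → [ã]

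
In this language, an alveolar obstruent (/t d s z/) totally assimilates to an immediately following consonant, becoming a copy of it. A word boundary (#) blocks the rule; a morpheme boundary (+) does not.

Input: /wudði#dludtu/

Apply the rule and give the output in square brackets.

[wuðði#lluttu]

/d/ before /ð/ → [ð] (total assimilation)
/d/ before /l/ → [l] (total assimilation)
/d/ before /t/ → [t] (total assimilation)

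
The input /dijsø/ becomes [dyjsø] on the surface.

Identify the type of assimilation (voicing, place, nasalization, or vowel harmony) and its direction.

vowel harmony, regressive

/i/→[y].
Vowels agree with the last vowel, so the harmony is regressive.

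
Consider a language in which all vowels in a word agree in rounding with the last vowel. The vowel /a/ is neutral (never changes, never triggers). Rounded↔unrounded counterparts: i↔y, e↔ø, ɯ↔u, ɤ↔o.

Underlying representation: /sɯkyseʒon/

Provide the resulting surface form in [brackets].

[sukysøʒon]

/ɯ/ harmonizes with /o/ ([+round]) → [u]
/e/ harmonizes with /o/ ([+round]) → [ø]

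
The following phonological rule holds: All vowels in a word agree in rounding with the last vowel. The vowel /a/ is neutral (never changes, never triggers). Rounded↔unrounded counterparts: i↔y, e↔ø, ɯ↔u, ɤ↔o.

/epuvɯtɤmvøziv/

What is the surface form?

[epɯvɯtɤmveziv]

/u/ harmonizes with /i/ ([-round]) → [ɯ]
/ø/ harmonizes with /i/ ([-round]) → [e]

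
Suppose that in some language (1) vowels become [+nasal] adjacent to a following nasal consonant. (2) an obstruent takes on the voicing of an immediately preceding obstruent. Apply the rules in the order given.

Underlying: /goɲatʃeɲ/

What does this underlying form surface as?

[gõɲatʃẽɲ]

Rule 1: /o/ before nasal /ɲ/ → [õ]
Rule 1: /e/ before nasal /ɲ/ → [ẽ]
After rule 1: gõɲatʃẽɲ
Rule 2: no segment meets the rule's conditions; no change.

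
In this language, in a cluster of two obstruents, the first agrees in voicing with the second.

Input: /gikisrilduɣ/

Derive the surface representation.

[gikisrilduɣ]

no segment meets the rule's conditions; no change.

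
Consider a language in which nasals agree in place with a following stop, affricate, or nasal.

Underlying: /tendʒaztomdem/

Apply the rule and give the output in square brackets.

/n/ before /dʒ/ (palatal) → [ɲ]
/m/ before /d/ (alveolar) → [n]

[teɲdʒaztondem]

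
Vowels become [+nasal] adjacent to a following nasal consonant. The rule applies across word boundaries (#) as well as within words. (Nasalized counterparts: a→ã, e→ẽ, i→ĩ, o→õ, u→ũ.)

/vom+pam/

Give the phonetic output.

/o/ before nasal /m/ → [õ]
/a/ before nasal /m/ → [ã]

[võm+pãm]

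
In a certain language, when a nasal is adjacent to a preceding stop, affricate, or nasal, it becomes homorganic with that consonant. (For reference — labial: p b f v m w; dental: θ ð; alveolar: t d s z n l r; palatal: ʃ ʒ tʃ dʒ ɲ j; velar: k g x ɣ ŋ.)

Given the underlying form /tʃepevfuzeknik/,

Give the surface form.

/n/ after /k/ (velar) → [ŋ]

[tʃepevfuzekŋik]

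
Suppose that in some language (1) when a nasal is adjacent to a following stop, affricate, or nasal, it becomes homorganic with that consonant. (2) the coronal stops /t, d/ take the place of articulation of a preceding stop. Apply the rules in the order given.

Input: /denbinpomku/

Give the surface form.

[dembimpoŋku]

Rule 1: /n/ before /b/ (labial) → [m]
Rule 1: /n/ before /p/ (labial) → [m]
Rule 1: /m/ before /k/ (velar) → [ŋ]
After rule 1: dembimpoŋku
Rule 2: no segment meets the rule's conditions; no change.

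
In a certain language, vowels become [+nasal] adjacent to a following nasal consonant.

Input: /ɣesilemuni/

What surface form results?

[ɣesilẽmũni]

/e/ before nasal /m/ → [ẽ]
/u/ before nasal /n/ → [ũ]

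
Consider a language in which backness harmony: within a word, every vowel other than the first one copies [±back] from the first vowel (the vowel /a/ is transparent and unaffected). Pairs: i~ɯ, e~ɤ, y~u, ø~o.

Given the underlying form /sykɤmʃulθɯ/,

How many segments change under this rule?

3

/ɤ/ harmonizes with /y/ ([-back]) → [e]
/u/ harmonizes with /y/ ([-back]) → [y]
/ɯ/ harmonizes with /y/ ([-back]) → [i]
3 segments change.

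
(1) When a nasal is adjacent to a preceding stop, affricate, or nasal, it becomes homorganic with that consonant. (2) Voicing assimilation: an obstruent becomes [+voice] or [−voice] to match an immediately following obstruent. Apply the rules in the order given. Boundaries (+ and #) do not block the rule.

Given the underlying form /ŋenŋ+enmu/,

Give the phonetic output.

[ŋenn+ennu]

Rule 1: /ŋ/ after /n/ (alveolar) → [n]
Rule 1: /m/ after /n/ (alveolar) → [n]
After rule 1: ŋenn+ennu
Rule 2: no segment meets the rule's conditions; no change.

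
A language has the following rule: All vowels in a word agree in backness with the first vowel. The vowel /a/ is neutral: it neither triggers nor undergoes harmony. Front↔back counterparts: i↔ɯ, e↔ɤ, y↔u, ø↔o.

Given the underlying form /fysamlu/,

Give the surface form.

/u/ harmonizes with /y/ ([-back]) → [y]

[fysamly]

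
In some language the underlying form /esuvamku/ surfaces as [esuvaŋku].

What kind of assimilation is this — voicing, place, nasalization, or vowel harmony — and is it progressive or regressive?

/m/→[ŋ].
Each target copies a feature from the following segment, so the direction is regressive.

place assimilation, regressive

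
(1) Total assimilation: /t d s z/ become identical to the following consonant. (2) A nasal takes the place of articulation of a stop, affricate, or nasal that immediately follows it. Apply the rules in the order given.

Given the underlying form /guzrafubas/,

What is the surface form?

Rule 1: /z/ before /r/ → [r] (total assimilation)
After rule 1: gurrafubas
Rule 2: no segment meets the rule's conditions; no change.

[gurrafubas]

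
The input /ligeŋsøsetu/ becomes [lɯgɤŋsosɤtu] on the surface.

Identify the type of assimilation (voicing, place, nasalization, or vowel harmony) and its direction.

vowel harmony, regressive

/i/→[ɯ] /e/→[ɤ] /ø/→[o] /e/→[ɤ].
Vowels agree with the last vowel, so the harmony is regressive.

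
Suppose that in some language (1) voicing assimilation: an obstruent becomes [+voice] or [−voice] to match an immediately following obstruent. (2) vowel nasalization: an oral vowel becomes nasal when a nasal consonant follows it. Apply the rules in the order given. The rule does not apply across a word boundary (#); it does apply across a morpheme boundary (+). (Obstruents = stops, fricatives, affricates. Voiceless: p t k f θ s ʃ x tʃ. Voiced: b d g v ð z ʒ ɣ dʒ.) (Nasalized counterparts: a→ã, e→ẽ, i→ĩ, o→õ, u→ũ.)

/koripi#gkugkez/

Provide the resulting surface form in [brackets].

Rule 1: /g/ before /k/ (voiceless) → [k]
Rule 1: /g/ before /k/ (voiceless) → [k]
After rule 1: koripi#kkukkez
Rule 2: no segment meets the rule's conditions; no change.

[koripi#kkukkez]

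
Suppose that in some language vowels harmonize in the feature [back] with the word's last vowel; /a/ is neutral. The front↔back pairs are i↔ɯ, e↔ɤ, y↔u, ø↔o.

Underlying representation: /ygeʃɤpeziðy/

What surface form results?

/ɤ/ harmonizes with /y/ ([-back]) → [e]

[ygeʃepeziðy]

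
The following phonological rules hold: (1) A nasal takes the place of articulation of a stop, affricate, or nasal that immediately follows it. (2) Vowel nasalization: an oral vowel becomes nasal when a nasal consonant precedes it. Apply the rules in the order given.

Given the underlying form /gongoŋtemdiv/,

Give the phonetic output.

Rule 1: /n/ before /g/ (velar) → [ŋ]
Rule 1: /ŋ/ before /t/ (alveolar) → [n]
Rule 1: /m/ before /d/ (alveolar) → [n]
After rule 1: goŋgontendiv
Rule 2: no segment meets the rule's conditions; no change.

[goŋgontendiv]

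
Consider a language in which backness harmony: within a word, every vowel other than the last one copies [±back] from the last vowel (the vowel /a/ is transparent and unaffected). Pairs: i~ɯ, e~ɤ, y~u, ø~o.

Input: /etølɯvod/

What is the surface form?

[ɤtolɯvod]

/e/ harmonizes with /o/ ([+back]) → [ɤ]
/ø/ harmonizes with /o/ ([+back]) → [o]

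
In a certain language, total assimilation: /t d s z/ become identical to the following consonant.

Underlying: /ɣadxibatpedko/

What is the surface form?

[ɣaxxibappekko]

/d/ before /x/ → [x] (total assimilation)
/t/ before /p/ → [p] (total assimilation)
/d/ before /k/ → [k] (total assimilation)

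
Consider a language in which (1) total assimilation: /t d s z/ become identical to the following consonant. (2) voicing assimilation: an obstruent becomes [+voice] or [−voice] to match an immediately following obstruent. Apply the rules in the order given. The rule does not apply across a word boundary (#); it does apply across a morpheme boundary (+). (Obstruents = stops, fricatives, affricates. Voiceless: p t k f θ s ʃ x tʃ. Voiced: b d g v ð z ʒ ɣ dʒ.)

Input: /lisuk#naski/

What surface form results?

[lisuk#nakki]

Rule 1: /s/ before /k/ → [k] (total assimilation)
After rule 1: lisuk#nakki
Rule 2: no segment meets the rule's conditions; no change.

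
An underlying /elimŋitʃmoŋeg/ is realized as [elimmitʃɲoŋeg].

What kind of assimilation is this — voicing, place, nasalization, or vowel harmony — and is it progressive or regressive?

place assimilation, progressive

/ŋ/→[m] /m/→[ɲ].
Each target copies a feature from the preceding segment, so the direction is progressive.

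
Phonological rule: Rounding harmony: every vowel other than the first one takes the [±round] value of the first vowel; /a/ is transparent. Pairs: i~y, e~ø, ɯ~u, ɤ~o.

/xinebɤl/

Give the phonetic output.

no segment meets the rule's conditions; no change.

[xinebɤl]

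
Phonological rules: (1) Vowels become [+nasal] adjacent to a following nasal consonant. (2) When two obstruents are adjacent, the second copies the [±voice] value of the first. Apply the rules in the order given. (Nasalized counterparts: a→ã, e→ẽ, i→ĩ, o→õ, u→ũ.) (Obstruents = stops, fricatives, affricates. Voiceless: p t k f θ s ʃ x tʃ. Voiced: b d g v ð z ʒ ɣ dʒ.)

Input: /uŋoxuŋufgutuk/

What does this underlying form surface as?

Rule 1: /u/ before nasal /ŋ/ → [ũ]
Rule 1: /u/ before nasal /ŋ/ → [ũ]
After rule 1: ũŋoxũŋufgutuk
Rule 2: /g/ after /f/ (voiceless) → [k]

[ũŋoxũŋufkutuk]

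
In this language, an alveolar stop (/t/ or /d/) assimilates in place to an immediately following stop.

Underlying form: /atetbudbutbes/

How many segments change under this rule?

/t/ before /b/ (labial) → [p]
/d/ before /b/ (labial) → [b]
/t/ before /b/ (labial) → [p]
3 segments change.

3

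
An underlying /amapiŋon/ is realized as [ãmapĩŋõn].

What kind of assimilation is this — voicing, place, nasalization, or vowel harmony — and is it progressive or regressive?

/a/→[ã] /i/→[ĩ] /o/→[õ].
Each target copies a feature from the following segment, so the direction is regressive.

nasalization, regressive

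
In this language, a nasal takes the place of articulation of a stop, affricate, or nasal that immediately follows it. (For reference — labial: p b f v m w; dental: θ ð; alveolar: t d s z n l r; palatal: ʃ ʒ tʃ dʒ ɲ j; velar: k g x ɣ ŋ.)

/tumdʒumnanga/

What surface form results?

[tuɲdʒunnaŋga]

/m/ before /dʒ/ (palatal) → [ɲ]
/m/ before /n/ (alveolar) → [n]
/n/ before /g/ (velar) → [ŋ]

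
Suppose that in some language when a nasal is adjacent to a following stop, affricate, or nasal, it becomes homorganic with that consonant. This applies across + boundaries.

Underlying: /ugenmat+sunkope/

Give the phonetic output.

[ugemmat+suŋkope]

/n/ before /m/ (labial) → [m]
/n/ before /k/ (velar) → [ŋ]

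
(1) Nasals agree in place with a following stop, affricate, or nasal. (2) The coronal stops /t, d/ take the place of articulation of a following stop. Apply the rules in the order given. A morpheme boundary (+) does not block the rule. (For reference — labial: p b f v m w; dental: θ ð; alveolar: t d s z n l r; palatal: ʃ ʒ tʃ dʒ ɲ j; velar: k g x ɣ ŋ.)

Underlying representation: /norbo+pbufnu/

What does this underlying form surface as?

[norbo+pbufnu]

Rule 1: no segment meets the rule's conditions; no change.
After rule 1: norbo+pbufnu
Rule 2: no segment meets the rule's conditions; no change.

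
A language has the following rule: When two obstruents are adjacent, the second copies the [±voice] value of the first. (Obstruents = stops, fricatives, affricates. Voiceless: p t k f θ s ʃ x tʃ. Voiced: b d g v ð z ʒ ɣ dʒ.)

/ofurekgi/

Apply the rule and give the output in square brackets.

[ofurekki]

/g/ after /k/ (voiceless) → [k]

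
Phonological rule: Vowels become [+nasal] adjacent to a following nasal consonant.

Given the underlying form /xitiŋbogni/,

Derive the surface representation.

[xitĩŋbogni]

/i/ before nasal /ŋ/ → [ĩ]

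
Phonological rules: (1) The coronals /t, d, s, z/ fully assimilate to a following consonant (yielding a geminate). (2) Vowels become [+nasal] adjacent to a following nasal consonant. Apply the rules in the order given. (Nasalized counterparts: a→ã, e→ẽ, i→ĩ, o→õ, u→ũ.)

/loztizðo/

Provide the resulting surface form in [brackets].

Rule 1: /z/ before /t/ → [t] (total assimilation)
Rule 1: /z/ before /ð/ → [ð] (total assimilation)
After rule 1: lottiððo
Rule 2: no segment meets the rule's conditions; no change.

[lottiððo]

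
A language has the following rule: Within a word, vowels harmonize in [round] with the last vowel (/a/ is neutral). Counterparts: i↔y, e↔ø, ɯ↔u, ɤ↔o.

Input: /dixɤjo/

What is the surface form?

/i/ harmonizes with /o/ ([+round]) → [y]
/ɤ/ harmonizes with /o/ ([+round]) → [o]

[dyxojo]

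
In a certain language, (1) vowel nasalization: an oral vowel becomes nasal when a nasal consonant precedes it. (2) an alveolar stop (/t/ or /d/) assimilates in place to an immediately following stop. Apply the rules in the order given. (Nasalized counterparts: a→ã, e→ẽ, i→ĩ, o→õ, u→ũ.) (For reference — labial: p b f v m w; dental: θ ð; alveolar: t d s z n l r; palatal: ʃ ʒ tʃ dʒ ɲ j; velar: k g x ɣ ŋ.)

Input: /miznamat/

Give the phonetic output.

[mĩznãmãt]

Rule 1: /i/ after nasal /m/ → [ĩ]
Rule 1: /a/ after nasal /n/ → [ã]
Rule 1: /a/ after nasal /m/ → [ã]
After rule 1: mĩznãmãt
Rule 2: no segment meets the rule's conditions; no change.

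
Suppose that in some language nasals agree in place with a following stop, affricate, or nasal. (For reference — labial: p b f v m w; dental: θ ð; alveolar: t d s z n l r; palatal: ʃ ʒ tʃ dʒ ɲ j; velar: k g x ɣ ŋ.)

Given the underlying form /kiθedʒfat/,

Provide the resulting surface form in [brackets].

no segment meets the rule's conditions; no change.

[kiθedʒfat]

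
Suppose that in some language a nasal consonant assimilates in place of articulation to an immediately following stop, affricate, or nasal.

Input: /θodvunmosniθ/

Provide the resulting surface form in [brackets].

/n/ before /m/ (labial) → [m]

[θodvummosniθ]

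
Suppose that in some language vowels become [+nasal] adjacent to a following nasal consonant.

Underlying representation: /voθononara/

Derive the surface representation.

/o/ before nasal /n/ → [õ]
/o/ before nasal /n/ → [õ]

[voθõnõnara]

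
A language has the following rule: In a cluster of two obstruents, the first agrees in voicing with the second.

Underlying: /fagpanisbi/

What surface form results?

[fakpanizbi]

/g/ before /p/ (voiceless) → [k]
/s/ before /b/ (voiced) → [z]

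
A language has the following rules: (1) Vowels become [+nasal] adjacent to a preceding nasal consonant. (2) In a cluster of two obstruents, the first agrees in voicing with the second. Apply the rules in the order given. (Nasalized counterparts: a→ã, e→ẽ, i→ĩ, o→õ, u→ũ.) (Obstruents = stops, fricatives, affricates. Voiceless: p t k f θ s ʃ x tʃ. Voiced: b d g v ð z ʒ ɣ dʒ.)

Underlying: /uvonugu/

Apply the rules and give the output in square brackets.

Rule 1: /u/ after nasal /n/ → [ũ]
After rule 1: uvonũgu
Rule 2: no segment meets the rule's conditions; no change.

[uvonũgu]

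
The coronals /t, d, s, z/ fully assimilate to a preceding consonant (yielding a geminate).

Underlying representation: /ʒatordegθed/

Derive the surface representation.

/d/ after /r/ → [r] (total assimilation)

[ʒatorregθed]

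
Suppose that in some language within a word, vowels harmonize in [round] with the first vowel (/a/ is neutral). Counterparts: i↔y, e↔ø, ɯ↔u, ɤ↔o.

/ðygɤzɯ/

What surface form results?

[ðygozu]

/ɤ/ harmonizes with /y/ ([+round]) → [o]
/ɯ/ harmonizes with /y/ ([+round]) → [u]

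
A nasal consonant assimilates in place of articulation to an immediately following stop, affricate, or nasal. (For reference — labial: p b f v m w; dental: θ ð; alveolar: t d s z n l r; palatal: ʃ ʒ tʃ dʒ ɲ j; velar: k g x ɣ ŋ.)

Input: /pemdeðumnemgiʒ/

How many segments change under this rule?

3

/m/ before /d/ (alveolar) → [n]
/m/ before /n/ (alveolar) → [n]
/m/ before /g/ (velar) → [ŋ]
3 segments change.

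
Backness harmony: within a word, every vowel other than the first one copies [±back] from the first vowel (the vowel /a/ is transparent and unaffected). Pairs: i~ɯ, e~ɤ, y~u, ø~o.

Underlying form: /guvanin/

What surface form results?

[guvanɯn]

/i/ harmonizes with /u/ ([+back]) → [ɯ]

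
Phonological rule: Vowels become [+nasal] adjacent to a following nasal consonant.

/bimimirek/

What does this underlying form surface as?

[bĩmĩmirek]

/i/ before nasal /m/ → [ĩ]
/i/ before nasal /m/ → [ĩ]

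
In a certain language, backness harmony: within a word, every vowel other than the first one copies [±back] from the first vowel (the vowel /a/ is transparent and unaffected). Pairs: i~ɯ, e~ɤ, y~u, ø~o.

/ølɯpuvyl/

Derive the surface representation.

/ɯ/ harmonizes with /ø/ ([-back]) → [i]
/u/ harmonizes with /ø/ ([-back]) → [y]

[ølipyvyl]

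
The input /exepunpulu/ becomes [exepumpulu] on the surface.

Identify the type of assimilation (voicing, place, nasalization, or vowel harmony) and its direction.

place assimilation, regressive

/n/→[m].
Each target copies a feature from the following segment, so the direction is regressive.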